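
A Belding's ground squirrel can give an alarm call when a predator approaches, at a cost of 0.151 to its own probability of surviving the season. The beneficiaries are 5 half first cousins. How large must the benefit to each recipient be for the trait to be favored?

0.4832

r to a half first cousin = 0.0625 (half first cousins share one grandparent — one path of length 4: r = (1/2)^4 = 1/16).
Hamilton's rule with n recipients of equal r: n·r·B > C, so B > C/(n·r) = 0.151/(5·0.0625) = 0.4832.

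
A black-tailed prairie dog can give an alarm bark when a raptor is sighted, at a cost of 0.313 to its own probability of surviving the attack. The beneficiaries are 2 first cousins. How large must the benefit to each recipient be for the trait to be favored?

1.252

r to a first cousin = 0.125 (first cousins share one grandparent pair — two paths of length 4: r = 2·(1/2)^4 = 1/8).
Hamilton's rule with n recipients of equal r: n·r·B > C, so B > C/(n·r) = 0.313/(2·0.125) = 1.252.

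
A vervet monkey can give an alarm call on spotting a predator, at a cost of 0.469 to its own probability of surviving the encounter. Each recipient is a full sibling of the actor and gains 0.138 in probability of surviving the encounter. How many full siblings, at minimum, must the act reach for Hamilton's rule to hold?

7

r to a full sibling = 0.5 (full sibs share both parents — two paths of length 2: r = 2·(1/2)^2 = 1/2).
Hamilton's rule: n·r·B > C  ⇒  n > C/(r·B) = 0.469/(0.5·0.138) = 6.797.
The smallest integer exceeding 6.797 is 7.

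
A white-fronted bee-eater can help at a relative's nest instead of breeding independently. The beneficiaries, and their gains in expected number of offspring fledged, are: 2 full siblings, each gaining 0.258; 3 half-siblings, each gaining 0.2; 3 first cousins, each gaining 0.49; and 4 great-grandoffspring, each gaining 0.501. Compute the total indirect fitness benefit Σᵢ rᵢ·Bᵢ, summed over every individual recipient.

r to a full sibling = 0.5 (full sibs share both parents — two paths of length 2: r = 2·(1/2)^2 = 1/2).
r to a half-sibling = 0.25 (half-sibs share one parent — one path of length 2: r = (1/2)^2 = 1/4).
r to a first cousin = 1/8 (first cousins share one grandparent pair — two paths of length 4: r = 2·(1/2)^4 = 1/8).
r to a great-grandoffspring = 1/8 (three parent–offspring links: r = (1/2)^3 = 1/8).
Summing one r·B term per recipient: 2·0.5·0.258 + 3·0.25·0.2 + 3·0.125·0.49 + 4·0.125·0.501 = 0.84225.

0.84225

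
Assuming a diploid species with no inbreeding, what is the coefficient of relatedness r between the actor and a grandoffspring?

Each parent–offspring link contributes a factor of 1/2, and independent paths through distinct common ancestors add.
Two parent–offspring links: r = (1/2)^2 = 1/4.

0.25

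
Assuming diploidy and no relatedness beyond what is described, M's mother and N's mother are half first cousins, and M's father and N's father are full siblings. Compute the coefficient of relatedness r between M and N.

0.140625

Wright's path rule: contributions from independent ancestry routes add.
M and N are related in two ways: half second cousins through their mothers (r = 1/64) and first cousins through their fathers (r = 1/8).
r = 1/64 + 1/8 = 9/64 = 0.140625.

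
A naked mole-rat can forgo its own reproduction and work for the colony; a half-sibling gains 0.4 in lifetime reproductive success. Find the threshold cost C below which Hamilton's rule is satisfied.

r to a half-sibling = 0.25 (half-sibs share one parent — one path of length 2: r = (1/2)^2 = 1/4).
Hamilton's rule: n·r·B > C, so the trait is favored while C < n·r·B = 1·0.25·0.4 = 0.1.

0.1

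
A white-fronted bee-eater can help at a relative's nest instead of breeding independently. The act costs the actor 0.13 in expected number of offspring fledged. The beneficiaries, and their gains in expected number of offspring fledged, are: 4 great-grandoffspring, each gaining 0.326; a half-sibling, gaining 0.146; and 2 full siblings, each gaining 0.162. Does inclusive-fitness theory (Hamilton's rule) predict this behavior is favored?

Hamilton's rule: the trait is favored when the sum of r·B over every recipient exceeds the actor's cost C.
r to a great-grandoffspring = 0.125 (three parent–offspring links: r = (1/2)^3 = 1/8).
r to a half-sibling = 1/4 (half-sibs share one parent — one path of length 2: r = (1/2)^2 = 1/4).
r to a full sibling = 1/2 (full sibs share both parents — two paths of length 2: r = 2·(1/2)^2 = 1/2).
Summing one r·B term per recipient: 4·0.125·0.326 + 1·0.25·0.146 + 2·0.5·0.162 = 0.3615.
0.3615 > 0.13: the indirect benefit exceeds the cost.

Yes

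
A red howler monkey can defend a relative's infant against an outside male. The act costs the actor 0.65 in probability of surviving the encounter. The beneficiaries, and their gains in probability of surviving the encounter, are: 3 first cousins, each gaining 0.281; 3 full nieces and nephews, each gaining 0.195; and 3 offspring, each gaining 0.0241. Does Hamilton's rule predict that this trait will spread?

Hamilton's rule: the trait is favored when the sum of r·B over every recipient exceeds the actor's cost C.
r to a first cousin = 0.125 (first cousins share one grandparent pair — two paths of length 4: r = 2·(1/2)^4 = 1/8).
r to a full niece or nephew = 0.25 (full aunt/uncle↔niece/nephew: two paths of length 3 through the shared grandparent pair: r = 2·(1/2)^3 = 1/4).
r to an offspring = 1/2 (one parent–offspring link: r = (1/2)^1 = 1/2).
Summing one r·B term per recipient: 3·0.125·0.281 + 3·0.25·0.195 + 3·0.5·0.0241 = 0.287775.
0.287775 < 0.65: the indirect benefit is less than the cost.

No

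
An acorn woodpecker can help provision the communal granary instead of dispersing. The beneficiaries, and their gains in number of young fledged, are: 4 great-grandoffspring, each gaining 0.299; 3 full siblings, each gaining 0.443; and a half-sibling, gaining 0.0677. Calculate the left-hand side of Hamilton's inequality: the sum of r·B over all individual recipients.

0.830925

r to a great-grandoffspring = 0.125 (three parent–offspring links: r = (1/2)^3 = 1/8).
r to a full sibling = 1/2 (full sibs share both parents — two paths of length 2: r = 2·(1/2)^2 = 1/2).
r to a half-sibling = 1/4 (half-sibs share one parent — one path of length 2: r = (1/2)^2 = 1/4).
Summing one r·B term per recipient: 4·0.125·0.299 + 3·0.5·0.443 + 1·0.25·0.0677 = 0.830925.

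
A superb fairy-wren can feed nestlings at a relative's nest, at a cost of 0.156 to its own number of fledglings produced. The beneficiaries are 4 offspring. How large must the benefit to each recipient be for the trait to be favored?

r to an offspring = 1/2 (one parent–offspring link: r = (1/2)^1 = 1/2).
Hamilton's rule with n recipients of equal r: n·r·B > C, so B > C/(n·r) = 0.156/(4·0.5) = 0.078.

0.078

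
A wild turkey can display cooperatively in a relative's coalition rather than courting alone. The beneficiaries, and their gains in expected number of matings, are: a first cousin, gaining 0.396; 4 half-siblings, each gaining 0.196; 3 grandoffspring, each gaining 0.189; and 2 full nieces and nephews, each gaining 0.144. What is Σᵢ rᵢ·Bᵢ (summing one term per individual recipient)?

r to a first cousin = 1/8 (first cousins share one grandparent pair — two paths of length 4: r = 2·(1/2)^4 = 1/8).
r to a half-sibling = 1/4 (half-sibs share one parent — one path of length 2: r = (1/2)^2 = 1/4).
r to a grandoffspring = 0.25 (two parent–offspring links: r = (1/2)^2 = 1/4).
r to a full niece or nephew = 0.25 (full aunt/uncle↔niece/nephew: two paths of length 3 through the shared grandparent pair: r = 2·(1/2)^3 = 1/4).
Summing one r·B term per recipient: 1·0.125·0.396 + 4·0.25·0.196 + 3·0.25·0.189 + 2·0.25·0.144 = 0.45925.

0.45925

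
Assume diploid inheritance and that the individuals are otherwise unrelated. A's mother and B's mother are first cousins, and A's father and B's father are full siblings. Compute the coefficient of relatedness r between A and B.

0.15625

Independent pedigree routes through distinct common ancestors add.
A and B are related in two ways: second cousins through their mothers (r = 1/32) and first cousins through their fathers (r = 1/8).
r = 1/32 + 1/8 = 5/32 = 0.15625.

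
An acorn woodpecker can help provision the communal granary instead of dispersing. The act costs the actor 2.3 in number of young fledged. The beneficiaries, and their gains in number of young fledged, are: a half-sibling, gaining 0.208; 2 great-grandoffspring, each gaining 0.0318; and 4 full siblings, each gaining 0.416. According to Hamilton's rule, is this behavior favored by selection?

No

Hamilton's rule: the trait is favored when the sum of r·B over every recipient exceeds the actor's cost C.
r to a half-sibling = 0.25 (half-sibs share one parent — one path of length 2: r = (1/2)^2 = 1/4).
r to a great-grandoffspring = 1/8 (three parent–offspring links: r = (1/2)^3 = 1/8).
r to a full sibling = 1/2 (full sibs share both parents — two paths of length 2: r = 2·(1/2)^2 = 1/2).
Summing one r·B term per recipient: 1·0.25·0.208 + 2·0.125·0.0318 + 4·0.5·0.416 = 0.89195.
0.89195 < 2.3: the indirect benefit is less than the cost.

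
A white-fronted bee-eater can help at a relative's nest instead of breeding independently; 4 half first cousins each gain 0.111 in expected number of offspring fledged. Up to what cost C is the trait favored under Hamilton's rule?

0.02775

r to a half first cousin = 1/16 (half first cousins share one grandparent — one path of length 4: r = (1/2)^4 = 1/16).
Hamilton's rule: n·r·B > C, so the trait is favored while C < n·r·B = 4·0.0625·0.111 = 0.02775.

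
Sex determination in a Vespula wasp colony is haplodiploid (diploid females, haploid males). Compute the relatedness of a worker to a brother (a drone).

0.25

Her haploid brother carries none of their father's genes and a random half of their mother's genome; that half matches the maternal half of her own genome with probability 1/2: r = 1/2 · 1/2 = 1/4.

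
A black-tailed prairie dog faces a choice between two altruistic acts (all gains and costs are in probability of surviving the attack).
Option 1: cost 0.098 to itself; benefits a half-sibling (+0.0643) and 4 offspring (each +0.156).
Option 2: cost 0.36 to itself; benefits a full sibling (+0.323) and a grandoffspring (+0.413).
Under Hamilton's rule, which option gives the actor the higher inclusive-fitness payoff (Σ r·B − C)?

Option 1: r to a half-sibling = 0.25.
Option 1: r to an offspring = 0.5.
Option 1: Σ r·B − C = (1·0.25·0.0643 + 4·0.5·0.156) − 0.098 = 0.230075.
Option 2: r to a full sibling = 0.5.
Option 2: r to a grandoffspring = 0.25.
Option 2: Σ r·B − C = (1·0.5·0.323 + 1·0.25·0.413) − 0.36 = -0.09525.
Option 1 has the higher net inclusive-fitness payoff.

Option 1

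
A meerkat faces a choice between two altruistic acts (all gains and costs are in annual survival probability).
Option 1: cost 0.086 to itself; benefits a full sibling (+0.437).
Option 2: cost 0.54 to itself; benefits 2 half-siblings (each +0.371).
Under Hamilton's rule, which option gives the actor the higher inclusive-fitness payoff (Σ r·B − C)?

Option 1

Option 1: r to a full sibling = 0.5.
Option 1: Σ r·B − C = (1·0.5·0.437) − 0.086 = 0.1325.
Option 2: r to a half-sibling = 0.25.
Option 2: Σ r·B − C = (2·0.25·0.371) − 0.54 = -0.3545.
Option 1 has the higher net inclusive-fitness payoff.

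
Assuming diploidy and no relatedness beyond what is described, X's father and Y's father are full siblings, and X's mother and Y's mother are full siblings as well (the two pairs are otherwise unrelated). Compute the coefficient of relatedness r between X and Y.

0.25

Wright's path rule: contributions from independent ancestry routes add.
X and Y are related in two ways: first cousins through their fathers (r = 1/8) and first cousins through their mothers (r = 1/8) — i.e. double first cousins.
r = 1/8 + 1/8 = 1/4 = 0.25.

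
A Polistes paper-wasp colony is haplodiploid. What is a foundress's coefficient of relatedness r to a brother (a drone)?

Her haploid brother carries none of their father's genes and a random half of their mother's genome; that half matches the maternal half of her own genome with probability 1/2: r = 1/2 · 1/2 = 1/4.

0.25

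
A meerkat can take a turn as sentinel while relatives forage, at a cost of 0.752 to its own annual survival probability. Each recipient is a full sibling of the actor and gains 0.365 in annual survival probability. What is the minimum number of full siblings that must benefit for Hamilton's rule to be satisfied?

r to a full sibling = 1/2 (full sibs share both parents — two paths of length 2: r = 2·(1/2)^2 = 1/2).
Hamilton's rule: n·r·B > C  ⇒  n > C/(r·B) = 0.752/(0.5·0.365) = 4.121.
The smallest integer exceeding 4.121 is 5.

5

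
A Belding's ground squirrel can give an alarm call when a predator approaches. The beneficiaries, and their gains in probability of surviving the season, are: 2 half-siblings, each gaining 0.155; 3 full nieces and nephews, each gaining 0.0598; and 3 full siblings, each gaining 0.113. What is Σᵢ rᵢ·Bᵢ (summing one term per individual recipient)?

r to a half-sibling = 0.25 (half-sibs share one parent — one path of length 2: r = (1/2)^2 = 1/4).
r to a full niece or nephew = 1/4 (full aunt/uncle↔niece/nephew: two paths of length 3 through the shared grandparent pair: r = 2·(1/2)^3 = 1/4).
r to a full sibling = 1/2 (full sibs share both parents — two paths of length 2: r = 2·(1/2)^2 = 1/2).
Summing one r·B term per recipient: 2·0.25·0.155 + 3·0.25·0.0598 + 3·0.5·0.113 = 0.29185.

0.29185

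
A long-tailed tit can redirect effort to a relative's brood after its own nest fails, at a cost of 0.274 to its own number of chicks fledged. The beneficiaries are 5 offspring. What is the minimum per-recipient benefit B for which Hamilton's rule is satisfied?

0.1096

r to an offspring = 1/2 (one parent–offspring link: r = (1/2)^1 = 1/2).
Hamilton's rule with n recipients of equal r: n·r·B > C, so B > C/(n·r) = 0.274/(5·0.5) = 0.1096.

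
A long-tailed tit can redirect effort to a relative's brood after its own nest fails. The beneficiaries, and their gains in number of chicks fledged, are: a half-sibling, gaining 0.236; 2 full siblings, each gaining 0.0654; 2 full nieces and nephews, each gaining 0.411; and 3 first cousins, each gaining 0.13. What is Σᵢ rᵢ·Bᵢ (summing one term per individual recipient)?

0.37865

r to a half-sibling = 0.25 (half-sibs share one parent — one path of length 2: r = (1/2)^2 = 1/4).
r to a full sibling = 1/2 (full sibs share both parents — two paths of length 2: r = 2·(1/2)^2 = 1/2).
r to a full niece or nephew = 1/4 (full aunt/uncle↔niece/nephew: two paths of length 3 through the shared grandparent pair: r = 2·(1/2)^3 = 1/4).
r to a first cousin = 0.125 (first cousins share one grandparent pair — two paths of length 4: r = 2·(1/2)^4 = 1/8).
Summing one r·B term per recipient: 1·0.25·0.236 + 2·0.5·0.0654 + 2·0.25·0.411 + 3·0.125·0.13 = 0.37865.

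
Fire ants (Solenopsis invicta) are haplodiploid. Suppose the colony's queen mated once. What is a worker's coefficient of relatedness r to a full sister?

0.75

Haplodiploid full sisters inherit their father's entire haploid genome identically (contributing 1/2) and on average half of their mother's contribution (1/2 · 1/2 = 1/4); r = 1/2 + 1/4 = 3/4.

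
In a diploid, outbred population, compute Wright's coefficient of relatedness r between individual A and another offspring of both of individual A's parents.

Each parent–offspring link contributes a factor of 1/2, and independent paths through distinct common ancestors add.
Full sibs share both parents — two paths of length 2: r = 2·(1/2)^2 = 1/2.

0.5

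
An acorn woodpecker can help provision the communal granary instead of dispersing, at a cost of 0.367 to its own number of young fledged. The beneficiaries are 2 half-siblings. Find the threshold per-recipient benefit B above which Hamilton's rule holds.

r to a half-sibling = 0.25 (half-sibs share one parent — one path of length 2: r = (1/2)^2 = 1/4).
Hamilton's rule with n recipients of equal r: n·r·B > C, so B > C/(n·r) = 0.367/(2·0.25) = 0.734.

0.734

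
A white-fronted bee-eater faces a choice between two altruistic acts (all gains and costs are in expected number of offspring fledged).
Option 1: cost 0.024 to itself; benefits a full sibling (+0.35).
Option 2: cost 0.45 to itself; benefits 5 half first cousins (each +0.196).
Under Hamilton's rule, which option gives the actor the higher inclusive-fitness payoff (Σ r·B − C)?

Option 1: r to a full sibling = 0.5.
Option 1: Σ r·B − C = (1·0.5·0.35) − 0.024 = 0.151.
Option 2: r to a half first cousin = 0.0625.
Option 2: Σ r·B − C = (5·0.0625·0.196) − 0.45 = -0.38875.
Option 1 has the higher net inclusive-fitness payoff.

Option 1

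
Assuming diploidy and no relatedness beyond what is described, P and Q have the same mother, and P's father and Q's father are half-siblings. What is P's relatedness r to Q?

Independent pedigree routes through distinct common ancestors add.
P and Q are related in two ways: half-sibs through their shared mother (r = 1/4) and half first cousins through their fathers (r = 1/16).
r = 1/4 + 1/16 = 0.3125.

0.3125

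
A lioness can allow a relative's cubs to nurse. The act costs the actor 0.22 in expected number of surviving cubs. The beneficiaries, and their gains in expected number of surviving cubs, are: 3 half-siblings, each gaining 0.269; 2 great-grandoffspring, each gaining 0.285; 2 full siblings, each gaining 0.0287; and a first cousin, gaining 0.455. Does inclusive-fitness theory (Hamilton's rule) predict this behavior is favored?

Yes

Hamilton's rule: the trait is favored when the sum of r·B over every recipient exceeds the actor's cost C.
r to a half-sibling = 1/4 (half-sibs share one parent — one path of length 2: r = (1/2)^2 = 1/4).
r to a great-grandoffspring = 0.125 (three parent–offspring links: r = (1/2)^3 = 1/8).
r to a full sibling = 0.5 (full sibs share both parents — two paths of length 2: r = 2·(1/2)^2 = 1/2).
r to a first cousin = 0.125 (first cousins share one grandparent pair — two paths of length 4: r = 2·(1/2)^4 = 1/8).
Summing one r·B term per recipient: 3·0.25·0.269 + 2·0.125·0.285 + 2·0.5·0.0287 + 1·0.125·0.455 = 0.358575.
0.358575 > 0.22: the indirect benefit exceeds the cost.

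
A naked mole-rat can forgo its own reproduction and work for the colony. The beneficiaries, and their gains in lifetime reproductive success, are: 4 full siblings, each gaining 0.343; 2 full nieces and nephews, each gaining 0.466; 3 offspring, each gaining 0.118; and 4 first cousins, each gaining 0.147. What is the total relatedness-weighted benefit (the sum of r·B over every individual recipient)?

1.1695

r to a full sibling = 0.5 (full sibs share both parents — two paths of length 2: r = 2·(1/2)^2 = 1/2).
r to a full niece or nephew = 1/4 (full aunt/uncle↔niece/nephew: two paths of length 3 through the shared grandparent pair: r = 2·(1/2)^3 = 1/4).
r to an offspring = 0.5 (one parent–offspring link: r = (1/2)^1 = 1/2).
r to a first cousin = 0.125 (first cousins share one grandparent pair — two paths of length 4: r = 2·(1/2)^4 = 1/8).
Summing one r·B term per recipient: 4·0.5·0.343 + 2·0.25·0.466 + 3·0.5·0.118 + 4·0.125·0.147 = 1.1695.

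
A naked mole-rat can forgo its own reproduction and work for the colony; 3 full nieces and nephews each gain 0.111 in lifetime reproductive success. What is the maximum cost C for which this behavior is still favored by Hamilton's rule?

0.08325

r to a full niece or nephew = 1/4 (full aunt/uncle↔niece/nephew: two paths of length 3 through the shared grandparent pair: r = 2·(1/2)^3 = 1/4).
Hamilton's rule: n·r·B > C, so the trait is favored while C < n·r·B = 3·0.25·0.111 = 0.08325.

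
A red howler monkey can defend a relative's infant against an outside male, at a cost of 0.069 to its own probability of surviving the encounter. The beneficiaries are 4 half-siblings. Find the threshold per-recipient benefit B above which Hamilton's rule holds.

0.069

r to a half-sibling = 0.25 (half-sibs share one parent — one path of length 2: r = (1/2)^2 = 1/4).
Hamilton's rule with n recipients of equal r: n·r·B > C, so B > C/(n·r) = 0.069/(4·0.25) = 0.069.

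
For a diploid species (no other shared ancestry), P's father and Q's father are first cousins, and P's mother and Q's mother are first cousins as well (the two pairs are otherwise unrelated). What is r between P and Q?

0.0625

Wright's path rule: contributions from independent ancestry routes add.
P and Q are related in two ways: second cousins through their fathers (r = 1/32) and second cousins through their mothers (r = 1/32).
r = 1/32 + 1/32 = 1/16 = 0.0625.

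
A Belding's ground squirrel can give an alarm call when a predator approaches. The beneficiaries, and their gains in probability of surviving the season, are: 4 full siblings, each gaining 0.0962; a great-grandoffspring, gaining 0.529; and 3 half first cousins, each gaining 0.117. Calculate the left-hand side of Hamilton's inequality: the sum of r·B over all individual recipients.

0.2804625

r to a full sibling = 1/2 (full sibs share both parents — two paths of length 2: r = 2·(1/2)^2 = 1/2).
r to a great-grandoffspring = 0.125 (three parent–offspring links: r = (1/2)^3 = 1/8).
r to a half first cousin = 0.0625 (half first cousins share one grandparent — one path of length 4: r = (1/2)^4 = 1/16).
Summing one r·B term per recipient: 4·0.5·0.0962 + 1·0.125·0.529 + 3·0.0625·0.117 = 0.2804625.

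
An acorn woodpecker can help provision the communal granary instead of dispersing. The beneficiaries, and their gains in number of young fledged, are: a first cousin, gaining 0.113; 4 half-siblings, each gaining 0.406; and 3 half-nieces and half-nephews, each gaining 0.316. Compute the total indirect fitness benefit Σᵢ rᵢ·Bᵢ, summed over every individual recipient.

r to a first cousin = 1/8 (first cousins share one grandparent pair — two paths of length 4: r = 2·(1/2)^4 = 1/8).
r to a half-sibling = 1/4 (half-sibs share one parent — one path of length 2: r = (1/2)^2 = 1/4).
r to a half-niece or half-nephew = 0.125 (half-aunt/uncle↔niece/nephew: one path of length 3: r = (1/2)^3 = 1/8).
Summing one r·B term per recipient: 1·0.125·0.113 + 4·0.25·0.406 + 3·0.125·0.316 = 0.538625.

0.538625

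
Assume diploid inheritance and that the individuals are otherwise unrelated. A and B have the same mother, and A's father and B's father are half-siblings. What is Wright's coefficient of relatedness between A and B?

Relatedness sums over independent paths through distinct common ancestors.
A and B are related in two ways: half-sibs through their shared mother (r = 1/4) and half first cousins through their fathers (r = 1/16).
r = 1/4 + 1/16 = 0.3125.

0.3125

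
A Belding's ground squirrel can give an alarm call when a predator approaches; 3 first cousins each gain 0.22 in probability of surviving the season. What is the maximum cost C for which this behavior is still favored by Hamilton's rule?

r to a first cousin = 1/8 (first cousins share one grandparent pair — two paths of length 4: r = 2·(1/2)^4 = 1/8).
Hamilton's rule: n·r·B > C, so the trait is favored while C < n·r·B = 3·0.125·0.22 = 0.0825.

0.0825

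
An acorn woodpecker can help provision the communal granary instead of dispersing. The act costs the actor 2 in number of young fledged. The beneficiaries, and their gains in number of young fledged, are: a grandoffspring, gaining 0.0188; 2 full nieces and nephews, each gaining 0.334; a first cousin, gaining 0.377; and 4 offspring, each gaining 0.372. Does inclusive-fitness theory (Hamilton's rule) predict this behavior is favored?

Hamilton's rule: the trait is favored when the sum of r·B over every recipient exceeds the actor's cost C.
r to a grandoffspring = 1/4 (two parent–offspring links: r = (1/2)^2 = 1/4).
r to a full niece or nephew = 0.25 (full aunt/uncle↔niece/nephew: two paths of length 3 through the shared grandparent pair: r = 2·(1/2)^3 = 1/4).
r to a first cousin = 0.125 (first cousins share one grandparent pair — two paths of length 4: r = 2·(1/2)^4 = 1/8).
r to an offspring = 1/2 (one parent–offspring link: r = (1/2)^1 = 1/2).
Summing one r·B term per recipient: 1·0.25·0.0188 + 2·0.25·0.334 + 1·0.125·0.377 + 4·0.5·0.372 = 0.962825.
0.962825 < 2: the indirect benefit is less than the cost.

No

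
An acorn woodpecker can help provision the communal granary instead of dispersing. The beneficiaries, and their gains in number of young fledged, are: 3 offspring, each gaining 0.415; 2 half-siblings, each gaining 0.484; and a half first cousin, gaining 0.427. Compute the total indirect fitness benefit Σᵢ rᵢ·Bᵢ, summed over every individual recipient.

r to an offspring = 0.5 (one parent–offspring link: r = (1/2)^1 = 1/2).
r to a half-sibling = 0.25 (half-sibs share one parent — one path of length 2: r = (1/2)^2 = 1/4).
r to a half first cousin = 1/16 (half first cousins share one grandparent — one path of length 4: r = (1/2)^4 = 1/16).
Summing one r·B term per recipient: 3·0.5·0.415 + 2·0.25·0.484 + 1·0.0625·0.427 = 0.8911875.

0.8911875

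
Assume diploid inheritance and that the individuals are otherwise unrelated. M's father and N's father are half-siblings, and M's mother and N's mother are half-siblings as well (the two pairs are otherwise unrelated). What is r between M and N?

0.125

Independent pedigree routes through distinct common ancestors add.
M and N are related in two ways: half first cousins through their fathers (r = 1/16) and half first cousins through their mothers (r = 1/16).
r = 1/16 + 1/16 = 0.125.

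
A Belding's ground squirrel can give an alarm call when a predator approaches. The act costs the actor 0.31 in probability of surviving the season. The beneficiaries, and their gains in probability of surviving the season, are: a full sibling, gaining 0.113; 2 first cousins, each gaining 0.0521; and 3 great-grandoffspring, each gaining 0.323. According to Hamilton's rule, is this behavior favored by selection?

Hamilton's rule: the trait is favored when the sum of r·B over every recipient exceeds the actor's cost C.
r to a full sibling = 0.5 (full sibs share both parents — two paths of length 2: r = 2·(1/2)^2 = 1/2).
r to a first cousin = 0.125 (first cousins share one grandparent pair — two paths of length 4: r = 2·(1/2)^4 = 1/8).
r to a great-grandoffspring = 0.125 (three parent–offspring links: r = (1/2)^3 = 1/8).
Summing one r·B term per recipient: 1·0.5·0.113 + 2·0.125·0.0521 + 3·0.125·0.323 = 0.19065.
0.19065 < 0.31: the indirect benefit is less than the cost.

No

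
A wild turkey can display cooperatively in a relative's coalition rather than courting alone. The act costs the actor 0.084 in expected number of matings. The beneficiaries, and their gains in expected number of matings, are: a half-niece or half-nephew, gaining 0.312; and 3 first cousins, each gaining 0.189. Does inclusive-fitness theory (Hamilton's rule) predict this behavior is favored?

Yes

Hamilton's rule: the trait is favored when the sum of r·B over every recipient exceeds the actor's cost C.
r to a half-niece or half-nephew = 1/8 (half-aunt/uncle↔niece/nephew: one path of length 3: r = (1/2)^3 = 1/8).
r to a first cousin = 0.125 (first cousins share one grandparent pair — two paths of length 4: r = 2·(1/2)^4 = 1/8).
Summing one r·B term per recipient: 1·0.125·0.312 + 3·0.125·0.189 = 0.109875.
0.109875 > 0.084: the indirect benefit exceeds the cost.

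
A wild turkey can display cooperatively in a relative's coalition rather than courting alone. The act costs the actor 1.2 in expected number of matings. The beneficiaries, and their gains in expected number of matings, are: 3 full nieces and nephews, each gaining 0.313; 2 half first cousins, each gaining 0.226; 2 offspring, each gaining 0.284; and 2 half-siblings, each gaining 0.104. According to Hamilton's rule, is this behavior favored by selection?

No

Hamilton's rule: the trait is favored when the sum of r·B over every recipient exceeds the actor's cost C.
r to a full niece or nephew = 0.25 (full aunt/uncle↔niece/nephew: two paths of length 3 through the shared grandparent pair: r = 2·(1/2)^3 = 1/4).
r to a half first cousin = 1/16 (half first cousins share one grandparent — one path of length 4: r = (1/2)^4 = 1/16).
r to an offspring = 1/2 (one parent–offspring link: r = (1/2)^1 = 1/2).
r to a half-sibling = 0.25 (half-sibs share one parent — one path of length 2: r = (1/2)^2 = 1/4).
Summing one r·B term per recipient: 3·0.25·0.313 + 2·0.0625·0.226 + 2·0.5·0.284 + 2·0.25·0.104 = 0.599.
0.599 < 1.2: the indirect benefit is less than the cost.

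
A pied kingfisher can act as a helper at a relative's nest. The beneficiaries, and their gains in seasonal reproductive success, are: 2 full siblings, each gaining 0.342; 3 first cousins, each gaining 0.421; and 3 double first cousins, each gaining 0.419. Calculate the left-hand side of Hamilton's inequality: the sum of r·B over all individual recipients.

r to a full sibling = 0.5 (full sibs share both parents — two paths of length 2: r = 2·(1/2)^2 = 1/2).
r to a first cousin = 1/8 (first cousins share one grandparent pair — two paths of length 4: r = 2·(1/2)^4 = 1/8).
r to a double first cousin = 1/4 (double first cousins share both grandparent pairs — four paths of length 4: r = 4·(1/2)^4 = 1/4).
Summing one r·B term per recipient: 2·0.5·0.342 + 3·0.125·0.421 + 3·0.25·0.419 = 0.814125.

0.814125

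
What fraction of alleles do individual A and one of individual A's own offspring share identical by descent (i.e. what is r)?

Each parent–offspring link contributes a factor of 1/2, and independent paths through distinct common ancestors add.
One parent–offspring link: r = (1/2)^1 = 1/2.

0.5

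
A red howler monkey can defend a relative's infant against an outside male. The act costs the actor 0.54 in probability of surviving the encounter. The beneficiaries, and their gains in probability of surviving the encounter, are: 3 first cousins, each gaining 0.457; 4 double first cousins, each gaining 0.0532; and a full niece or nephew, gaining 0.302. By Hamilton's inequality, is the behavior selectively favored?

Hamilton's rule: the trait is favored when the sum of r·B over every recipient exceeds the actor's cost C.
r to a first cousin = 1/8 (first cousins share one grandparent pair — two paths of length 4: r = 2·(1/2)^4 = 1/8).
r to a double first cousin = 0.25 (double first cousins share both grandparent pairs — four paths of length 4: r = 4·(1/2)^4 = 1/4).
r to a full niece or nephew = 0.25 (full aunt/uncle↔niece/nephew: two paths of length 3 through the shared grandparent pair: r = 2·(1/2)^3 = 1/4).
Summing one r·B term per recipient: 3·0.125·0.457 + 4·0.25·0.0532 + 1·0.25·0.302 = 0.300075.
0.300075 < 0.54: the indirect benefit is less than the cost.

No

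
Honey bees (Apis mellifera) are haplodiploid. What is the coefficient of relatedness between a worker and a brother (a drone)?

0.25

Her haploid brother carries none of their father's genes and a random half of their mother's genome; that half matches the maternal half of her own genome with probability 1/2: r = 1/2 · 1/2 = 1/4.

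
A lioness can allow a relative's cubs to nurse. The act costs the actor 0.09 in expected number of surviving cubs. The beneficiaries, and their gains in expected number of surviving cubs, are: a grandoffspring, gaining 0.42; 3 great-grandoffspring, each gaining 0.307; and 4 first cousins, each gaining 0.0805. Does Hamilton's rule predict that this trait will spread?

Hamilton's rule: the trait is favored when the sum of r·B over every recipient exceeds the actor's cost C.
r to a grandoffspring = 1/4 (two parent–offspring links: r = (1/2)^2 = 1/4).
r to a great-grandoffspring = 0.125 (three parent–offspring links: r = (1/2)^3 = 1/8).
r to a first cousin = 1/8 (first cousins share one grandparent pair — two paths of length 4: r = 2·(1/2)^4 = 1/8).
Summing one r·B term per recipient: 1·0.25·0.42 + 3·0.125·0.307 + 4·0.125·0.0805 = 0.260375.
0.260375 > 0.09: the indirect benefit exceeds the cost.

Yes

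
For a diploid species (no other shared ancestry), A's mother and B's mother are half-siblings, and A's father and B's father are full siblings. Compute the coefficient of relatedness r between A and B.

With two independent routes of shared ancestry, r is the sum of the two contributions.
A and B are related in two ways: half first cousins through their mothers (r = 1/16) and first cousins through their fathers (r = 1/8).
r = 1/16 + 1/8 = 3/16 = 0.1875.

0.1875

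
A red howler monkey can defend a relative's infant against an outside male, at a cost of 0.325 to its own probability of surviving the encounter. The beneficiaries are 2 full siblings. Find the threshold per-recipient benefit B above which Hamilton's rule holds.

r to a full sibling = 1/2 (full sibs share both parents — two paths of length 2: r = 2·(1/2)^2 = 1/2).
Hamilton's rule with n recipients of equal r: n·r·B > C, so B > C/(n·r) = 0.325/(2·0.5) = 0.325.

0.325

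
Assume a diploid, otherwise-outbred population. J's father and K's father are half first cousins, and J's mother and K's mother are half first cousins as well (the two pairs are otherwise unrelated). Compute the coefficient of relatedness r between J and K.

0.03125

With two independent routes of shared ancestry, r is the sum of the two contributions.
J and K are related in two ways: half second cousins through their fathers (r = 1/64) and half second cousins through their mothers (r = 1/64).
r = 1/64 + 1/64 = 1/32 = 0.03125.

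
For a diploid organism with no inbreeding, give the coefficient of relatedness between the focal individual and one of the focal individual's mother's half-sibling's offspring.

Each parent–offspring link contributes a factor of 1/2, and independent paths through distinct common ancestors add.
Half first cousins share one grandparent — one path of length 4: r = (1/2)^4 = 1/16.

0.0625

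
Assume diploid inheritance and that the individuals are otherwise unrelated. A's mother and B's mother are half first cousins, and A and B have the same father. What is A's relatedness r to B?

Wright's path rule: contributions from independent ancestry routes add.
A and B are related in two ways: half second cousins through their mothers (r = 1/64) and half-sibs through their shared father (r = 1/4).
r = 1/64 + 1/4 = 17/64 = 0.265625.

0.265625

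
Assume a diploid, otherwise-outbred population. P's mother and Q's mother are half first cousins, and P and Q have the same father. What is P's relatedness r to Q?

0.265625

Relatedness sums over independent paths through distinct common ancestors.
P and Q are related in two ways: half second cousins through their mothers (r = 1/64) and half-sibs through their shared father (r = 1/4).
r = 1/64 + 1/4 = 17/64 = 0.265625.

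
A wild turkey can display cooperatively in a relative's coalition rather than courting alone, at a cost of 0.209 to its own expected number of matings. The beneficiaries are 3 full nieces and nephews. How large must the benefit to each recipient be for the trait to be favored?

r to a full niece or nephew = 1/4 (full aunt/uncle↔niece/nephew: two paths of length 3 through the shared grandparent pair: r = 2·(1/2)^3 = 1/4).
Hamilton's rule with n recipients of equal r: n·r·B > C, so B > C/(n·r) = 0.209/(3·0.25) = 0.2787.

0.2787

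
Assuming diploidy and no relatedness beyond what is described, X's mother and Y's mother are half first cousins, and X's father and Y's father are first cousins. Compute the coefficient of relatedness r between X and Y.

Wright's path rule: contributions from independent ancestry routes add.
X and Y are related in two ways: half second cousins through their mothers (r = 1/64) and second cousins through their fathers (r = 1/32).
r = 1/64 + 1/32 = 0.046875.

0.046875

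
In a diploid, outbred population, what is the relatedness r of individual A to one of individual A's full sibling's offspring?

0.25

Each parent–offspring link contributes a factor of 1/2, and independent paths through distinct common ancestors add.
Full aunt/uncle↔niece/nephew: two paths of length 3 through the shared grandparent pair: r = 2·(1/2)^3 = 1/4.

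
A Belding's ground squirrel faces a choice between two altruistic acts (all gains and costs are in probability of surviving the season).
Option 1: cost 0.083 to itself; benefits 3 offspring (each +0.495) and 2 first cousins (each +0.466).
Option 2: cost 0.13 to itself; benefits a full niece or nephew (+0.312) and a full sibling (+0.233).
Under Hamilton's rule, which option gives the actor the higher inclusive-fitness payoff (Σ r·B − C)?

Option 1: r to an offspring = 0.5.
Option 1: r to a first cousin = 0.125.
Option 1: Σ r·B − C = (3·0.5·0.495 + 2·0.125·0.466) − 0.083 = 0.776.
Option 2: r to a full niece or nephew = 0.25.
Option 2: r to a full sibling = 0.5.
Option 2: Σ r·B − C = (1·0.25·0.312 + 1·0.5·0.233) − 0.13 = 0.0645.
Option 1 has the higher net inclusive-fitness payoff.

Option 1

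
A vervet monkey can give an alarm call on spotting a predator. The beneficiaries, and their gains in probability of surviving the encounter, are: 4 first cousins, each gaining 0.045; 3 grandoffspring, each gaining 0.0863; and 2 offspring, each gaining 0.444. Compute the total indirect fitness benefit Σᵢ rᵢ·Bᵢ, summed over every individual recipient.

0.531225

r to a first cousin = 1/8 (first cousins share one grandparent pair — two paths of length 4: r = 2·(1/2)^4 = 1/8).
r to a grandoffspring = 1/4 (two parent–offspring links: r = (1/2)^2 = 1/4).
r to an offspring = 0.5 (one parent–offspring link: r = (1/2)^1 = 1/2).
Summing one r·B term per recipient: 4·0.125·0.045 + 3·0.25·0.0863 + 2·0.5·0.444 = 0.531225.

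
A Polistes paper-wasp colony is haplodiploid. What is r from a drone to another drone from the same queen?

0.5

Haploid brothers each carry a random half of the queen's diploid genome, so on average they share half: r = 1/2.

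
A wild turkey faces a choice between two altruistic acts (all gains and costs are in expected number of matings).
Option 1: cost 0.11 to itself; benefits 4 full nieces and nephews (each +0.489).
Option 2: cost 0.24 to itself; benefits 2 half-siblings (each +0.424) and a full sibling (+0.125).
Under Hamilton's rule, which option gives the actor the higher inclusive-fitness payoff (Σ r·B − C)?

Option 1: r to a full niece or nephew = 0.25.
Option 1: Σ r·B − C = (4·0.25·0.489) − 0.11 = 0.379.
Option 2: r to a half-sibling = 0.25.
Option 2: r to a full sibling = 0.5.
Option 2: Σ r·B − C = (2·0.25·0.424 + 1·0.5·0.125) − 0.24 = 0.0345.
Option 1 has the higher net inclusive-fitness payoff.

Option 1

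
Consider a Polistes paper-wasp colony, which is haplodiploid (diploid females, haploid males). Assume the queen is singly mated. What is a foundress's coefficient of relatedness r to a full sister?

Haplodiploid full sisters inherit their father's entire haploid genome identically (contributing 1/2) and on average half of their mother's contribution (1/2 · 1/2 = 1/4); r = 1/2 + 1/4 = 3/4.

0.75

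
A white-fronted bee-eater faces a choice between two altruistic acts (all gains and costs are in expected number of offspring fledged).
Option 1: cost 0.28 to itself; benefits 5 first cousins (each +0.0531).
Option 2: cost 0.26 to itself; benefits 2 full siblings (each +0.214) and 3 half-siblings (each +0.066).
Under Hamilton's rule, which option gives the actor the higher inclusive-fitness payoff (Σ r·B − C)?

Option 1: r to a first cousin = 0.125.
Option 1: Σ r·B − C = (5·0.125·0.0531) − 0.28 = -0.2468125.
Option 2: r to a full sibling = 0.5.
Option 2: r to a half-sibling = 0.25.
Option 2: Σ r·B − C = (2·0.5·0.214 + 3·0.25·0.066) − 0.26 = 0.0035.
Option 2 has the higher net inclusive-fitness payoff.

Option 2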